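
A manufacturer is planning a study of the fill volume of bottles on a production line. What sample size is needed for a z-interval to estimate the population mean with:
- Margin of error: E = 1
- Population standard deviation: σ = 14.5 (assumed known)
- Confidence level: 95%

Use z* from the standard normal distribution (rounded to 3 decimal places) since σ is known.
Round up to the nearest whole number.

Using z* since population σ is known (z-interval formula).

For 95% confidence, z* = 1.96 (from standard normal table)

Sample size formula for z-interval: n = (z*σ/E)²

n = (1.96 × 14.5 / 1)²
  = (28.420000)²
  = 807.6964

Round up to the nearest whole number: n = 808

808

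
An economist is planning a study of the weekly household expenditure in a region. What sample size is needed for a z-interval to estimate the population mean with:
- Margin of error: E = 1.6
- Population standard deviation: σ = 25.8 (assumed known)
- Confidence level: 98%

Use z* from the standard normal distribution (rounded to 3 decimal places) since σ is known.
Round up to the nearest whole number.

Using z* since population σ is known (z-interval formula).

For 98% confidence, z* = 2.326 (from standard normal table)

Sample size formula for z-interval: n = (z*σ/E)²

n = (2.326 × 25.8 / 1.6)²
  = (37.506750)²
  = 1406.7563

Round up to the nearest whole number: n = 1407

1407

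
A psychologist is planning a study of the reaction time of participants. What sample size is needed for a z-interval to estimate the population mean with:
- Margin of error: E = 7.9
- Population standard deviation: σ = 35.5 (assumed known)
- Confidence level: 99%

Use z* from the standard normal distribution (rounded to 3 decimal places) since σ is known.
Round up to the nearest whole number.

Using z* since population σ is known (z-interval formula).

For 99% confidence, z* = 2.576 (from standard normal table)

Sample size formula for z-interval: n = (z*σ/E)²

n = (2.576 × 35.5 / 7.9)²
  = (11.575696)²
  = 133.9967

Round up to the nearest whole number: n = 134

134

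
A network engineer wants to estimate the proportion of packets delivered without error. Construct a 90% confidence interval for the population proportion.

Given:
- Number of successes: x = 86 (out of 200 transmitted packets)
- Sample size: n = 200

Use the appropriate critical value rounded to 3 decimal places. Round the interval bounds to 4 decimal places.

Sample proportion: p̂ = 86/200 = 0.430000

Check conditions for normal approximation:
  np̂ = 86 ≥ 10 ✓
  n(1-p̂) = 114 ≥ 10 ✓

The sample is large enough, so use a z-interval (normal approximation) for the proportion.

For 90% confidence, z* = 1.645 (from standard normal table)

Standard error: SE = √(p̂(1-p̂)/n) = √(0.430000×0.570000/200) = 0.03500714

Margin of error: E = z* × SE = 1.645 × 0.03500714 = 0.057587

Z-interval: p̂ ± E = 0.430000 ± 0.057587 = (0.372413, 0.487587)

Rounded to 4 decimal places:

(0.3724, 0.4876)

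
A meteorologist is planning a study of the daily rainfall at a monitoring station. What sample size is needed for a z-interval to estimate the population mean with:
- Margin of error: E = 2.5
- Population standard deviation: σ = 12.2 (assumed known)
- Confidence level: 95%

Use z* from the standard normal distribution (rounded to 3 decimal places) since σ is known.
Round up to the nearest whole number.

Using z* since population σ is known (z-interval formula).

For 95% confidence, z* = 1.96 (from standard normal table)

Sample size formula for z-interval: n = (z*σ/E)²

n = (1.96 × 12.2 / 2.5)²
  = (9.564800)²
  = 91.4854

Round up to the nearest whole number: n = 92

92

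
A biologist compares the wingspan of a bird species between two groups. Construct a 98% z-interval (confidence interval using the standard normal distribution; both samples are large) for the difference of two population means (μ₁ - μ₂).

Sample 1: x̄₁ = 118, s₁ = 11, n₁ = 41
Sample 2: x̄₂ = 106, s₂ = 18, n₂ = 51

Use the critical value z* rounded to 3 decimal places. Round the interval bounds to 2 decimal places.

Both samples are large (n₁ = 41 ≥ 30, n₂ = 51 ≥ 30), so a z-interval for the difference of means applies.

Point estimate: x̄₁ - x̄₂ = 118 - 106 = 12

Standard error: SE = √(s₁²/n₁ + s₂²/n₂)
= √(11²/41 + 18²/51)
= √(2.951220 + 6.352941)
= 3.050272

For 98% confidence, z* = 2.326 (from standard normal table)
Margin of error: E = z* × SE = 2.326 × 3.050272 = 7.0949

Z-interval: (x̄₁ - x̄₂) ± E = 12 ± 7.0949 = (4.9051, 19.0949)

Rounded to 2 decimal places:

(4.91, 19.09)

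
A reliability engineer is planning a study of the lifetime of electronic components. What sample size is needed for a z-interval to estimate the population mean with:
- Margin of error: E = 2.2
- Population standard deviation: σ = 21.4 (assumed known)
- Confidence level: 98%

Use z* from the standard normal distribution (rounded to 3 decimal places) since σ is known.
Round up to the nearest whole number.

Using z* since population σ is known (z-interval formula).

For 98% confidence, z* = 2.326 (from standard normal table)

Sample size formula for z-interval: n = (z*σ/E)²

n = (2.326 × 21.4 / 2.2)²
  = (22.625636)²
  = 511.9194

Round up to the nearest whole number: n = 512

512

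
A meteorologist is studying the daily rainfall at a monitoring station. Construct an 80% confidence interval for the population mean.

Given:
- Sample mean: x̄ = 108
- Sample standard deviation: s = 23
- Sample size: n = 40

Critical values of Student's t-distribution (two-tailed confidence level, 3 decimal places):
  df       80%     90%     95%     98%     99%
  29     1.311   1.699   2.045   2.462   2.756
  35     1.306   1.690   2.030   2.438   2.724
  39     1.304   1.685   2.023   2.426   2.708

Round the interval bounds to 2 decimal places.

The population standard deviation σ is unknown (only the sample standard deviation s is given), so use a t-interval with df = n - 1 = 40 - 1 = 39.

For 80% confidence with df = 39, t* = 1.304 (from t-table)

Standard error: SE = s/√n = 23/√40 = 3.636619

Margin of error: E = t* × SE = 1.304 × 3.636619 = 4.7422

T-interval: x̄ ± E = 108 ± 4.7422 = (103.2578, 112.7422)

Rounded to 2 decimal places:

(103.26, 112.74)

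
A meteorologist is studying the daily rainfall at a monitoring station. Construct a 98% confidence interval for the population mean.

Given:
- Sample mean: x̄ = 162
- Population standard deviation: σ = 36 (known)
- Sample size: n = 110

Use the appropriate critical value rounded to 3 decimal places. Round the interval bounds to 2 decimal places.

The population standard deviation σ is known, so use a z-interval (standard normal critical value).

For 98% confidence, z* = 2.326 (from standard normal table)

Standard error: SE = σ/√n = 36/√110 = 3.432465

Margin of error: E = z* × SE = 2.326 × 3.432465 = 7.9839

Z-interval: x̄ ± E = 162 ± 7.9839 = (154.0161, 169.9839)

Rounded to 2 decimal places:

(154.02, 169.98)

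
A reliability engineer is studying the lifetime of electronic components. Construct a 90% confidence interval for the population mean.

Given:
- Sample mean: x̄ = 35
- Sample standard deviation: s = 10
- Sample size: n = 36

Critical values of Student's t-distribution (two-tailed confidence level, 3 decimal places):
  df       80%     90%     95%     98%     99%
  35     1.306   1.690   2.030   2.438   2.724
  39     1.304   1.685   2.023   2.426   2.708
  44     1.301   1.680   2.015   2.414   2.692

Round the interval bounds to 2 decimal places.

The population standard deviation σ is unknown (only the sample standard deviation s is given), so use a t-interval with df = n - 1 = 36 - 1 = 35.

For 90% confidence with df = 35, t* = 1.690 (from t-table)

Standard error: SE = s/√n = 10/√36 = 1.666667

Margin of error: E = t* × SE = 1.690 × 1.666667 = 2.8167

T-interval: x̄ ± E = 35 ± 2.8167 = (32.1833, 37.8167)

Rounded to 2 decimal places:

(32.18, 37.82)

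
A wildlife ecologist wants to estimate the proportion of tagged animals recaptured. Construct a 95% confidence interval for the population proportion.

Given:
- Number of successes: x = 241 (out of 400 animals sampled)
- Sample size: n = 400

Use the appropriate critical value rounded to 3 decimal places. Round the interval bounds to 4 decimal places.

Sample proportion: p̂ = 241/400 = 0.602500

Check conditions for normal approximation:
  np̂ = 241 ≥ 10 ✓
  n(1-p̂) = 159 ≥ 10 ✓

The sample is large enough, so use a z-interval (normal approximation) for the proportion.

For 95% confidence, z* = 1.96 (from standard normal table)

Standard error: SE = √(p̂(1-p̂)/n) = √(0.602500×0.397500/400) = 0.02446905

Margin of error: E = z* × SE = 1.96 × 0.02446905 = 0.047959

Z-interval: p̂ ± E = 0.602500 ± 0.047959 = (0.554541, 0.650459)

Rounded to 4 decimal places:

(0.5545, 0.6505)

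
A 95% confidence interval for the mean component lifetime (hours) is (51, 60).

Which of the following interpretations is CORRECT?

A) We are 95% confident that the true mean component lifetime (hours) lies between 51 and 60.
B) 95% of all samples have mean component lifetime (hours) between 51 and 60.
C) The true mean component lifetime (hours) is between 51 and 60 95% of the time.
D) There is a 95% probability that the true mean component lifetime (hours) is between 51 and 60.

A confidence interval represents our confidence in the procedure, not a probability statement about the parameter.

Key concept: If we repeated this sampling process many times and computed a 95% CI each time, about 95% of those intervals would contain the true population parameter.

For this specific interval (51, 60):
- Midpoint (point estimate): 55.5
- Margin of error: 4.5

The correct interpretation is the one stating confidence that the true parameter lies in the interval — option A.

A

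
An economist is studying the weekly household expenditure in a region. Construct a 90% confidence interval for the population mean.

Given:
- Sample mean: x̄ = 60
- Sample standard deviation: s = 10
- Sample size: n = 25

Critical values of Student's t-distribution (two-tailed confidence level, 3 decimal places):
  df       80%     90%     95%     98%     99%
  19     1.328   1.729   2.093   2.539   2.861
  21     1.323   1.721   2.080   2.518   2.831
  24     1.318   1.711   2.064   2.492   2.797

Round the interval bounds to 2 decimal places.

The population standard deviation σ is unknown (only the sample standard deviation s is given), so use a t-interval with df = n - 1 = 25 - 1 = 24.

For 90% confidence with df = 24, t* = 1.711 (from t-table)

Standard error: SE = s/√n = 10/√25 = 2.000000

Margin of error: E = t* × SE = 1.711 × 2.000000 = 3.4220

T-interval: x̄ ± E = 60 ± 3.4220 = (56.5780, 63.4220)

Rounded to 2 decimal places:

(56.58, 63.42)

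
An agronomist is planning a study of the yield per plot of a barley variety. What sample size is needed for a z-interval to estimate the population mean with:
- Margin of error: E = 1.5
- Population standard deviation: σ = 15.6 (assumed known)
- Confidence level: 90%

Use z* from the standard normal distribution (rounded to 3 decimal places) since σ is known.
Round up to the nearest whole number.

Using z* since population σ is known (z-interval formula).

For 90% confidence, z* = 1.645 (from standard normal table)

Sample size formula for z-interval: n = (z*σ/E)²

n = (1.645 × 15.6 / 1.5)²
  = (17.108000)²
  = 292.6837

Round up to the nearest whole number: n = 293

293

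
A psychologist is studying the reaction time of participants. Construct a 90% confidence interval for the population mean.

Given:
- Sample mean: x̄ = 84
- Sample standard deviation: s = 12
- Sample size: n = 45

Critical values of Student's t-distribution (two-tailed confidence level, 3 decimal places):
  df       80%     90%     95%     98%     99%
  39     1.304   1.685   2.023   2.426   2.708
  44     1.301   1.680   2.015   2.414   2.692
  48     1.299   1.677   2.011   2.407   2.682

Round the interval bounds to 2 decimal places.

The population standard deviation σ is unknown (only the sample standard deviation s is given), so use a t-interval with df = n - 1 = 45 - 1 = 44.

For 90% confidence with df = 44, t* = 1.680 (from t-table)

Standard error: SE = s/√n = 12/√45 = 1.788854

Margin of error: E = t* × SE = 1.680 × 1.788854 = 3.0053

T-interval: x̄ ± E = 84 ± 3.0053 = (80.9947, 87.0053)

Rounded to 2 decimal places:

(80.99, 87.01)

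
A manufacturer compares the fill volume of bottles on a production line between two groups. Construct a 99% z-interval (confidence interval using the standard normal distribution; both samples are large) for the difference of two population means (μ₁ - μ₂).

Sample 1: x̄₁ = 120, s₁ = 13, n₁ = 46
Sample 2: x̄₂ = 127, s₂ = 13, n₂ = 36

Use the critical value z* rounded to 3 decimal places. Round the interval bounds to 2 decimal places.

Both samples are large (n₁ = 46 ≥ 30, n₂ = 36 ≥ 30), so a z-interval for the difference of means applies.

Point estimate: x̄₁ - x̄₂ = 120 - 127 = -7

Standard error: SE = √(s₁²/n₁ + s₂²/n₂)
= √(13²/46 + 13²/36)
= √(3.673913 + 4.694444)
= 2.892811

For 99% confidence, z* = 2.576 (from standard normal table)
Margin of error: E = z* × SE = 2.576 × 2.892811 = 7.4519

Z-interval: (x̄₁ - x̄₂) ± E = -7 ± 7.4519 = (-14.4519, 0.4519)

Rounded to 2 decimal places:

(-14.45, 0.45)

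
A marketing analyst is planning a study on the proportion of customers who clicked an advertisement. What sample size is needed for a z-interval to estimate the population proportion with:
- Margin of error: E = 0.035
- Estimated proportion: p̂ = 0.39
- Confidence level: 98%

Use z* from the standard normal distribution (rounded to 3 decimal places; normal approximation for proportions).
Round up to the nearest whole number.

Using z* for proportion z-interval (normal approximation).

For 98% confidence, z* = 2.326 (from standard normal table)

Sample size formula for proportion z-interval: n = z*²p̂(1-p̂)/E²

n = 2.326² × 0.39 × 0.61 / 0.035²
  = 5.410276 × 0.2379 / 0.001225
  = 1050.6977

Round up to the nearest whole number: n = 1051

1051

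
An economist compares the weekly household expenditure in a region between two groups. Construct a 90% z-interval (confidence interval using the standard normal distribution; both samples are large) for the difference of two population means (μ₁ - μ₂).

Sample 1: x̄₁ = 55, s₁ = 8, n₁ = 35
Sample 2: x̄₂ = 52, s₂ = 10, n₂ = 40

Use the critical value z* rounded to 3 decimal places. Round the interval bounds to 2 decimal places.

Both samples are large (n₁ = 35 ≥ 30, n₂ = 40 ≥ 30), so a z-interval for the difference of means applies.

Point estimate: x̄₁ - x̄₂ = 55 - 52 = 3

Standard error: SE = √(s₁²/n₁ + s₂²/n₂)
= √(8²/35 + 10²/40)
= √(1.828571 + 2.500000)
= 2.080522

For 90% confidence, z* = 1.645 (from standard normal table)
Margin of error: E = z* × SE = 1.645 × 2.080522 = 3.4225

Z-interval: (x̄₁ - x̄₂) ± E = 3 ± 3.4225 = (-0.4225, 6.4225)

Rounded to 2 decimal places:

(-0.42, 6.42)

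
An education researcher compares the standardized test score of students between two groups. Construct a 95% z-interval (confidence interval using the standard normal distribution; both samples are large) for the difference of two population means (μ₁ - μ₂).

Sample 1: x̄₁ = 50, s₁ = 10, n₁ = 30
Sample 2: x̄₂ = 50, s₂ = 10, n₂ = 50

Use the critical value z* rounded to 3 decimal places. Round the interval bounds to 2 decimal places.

Both samples are large (n₁ = 30 ≥ 30, n₂ = 50 ≥ 30), so a z-interval for the difference of means applies.

Point estimate: x̄₁ - x̄₂ = 50 - 50 = 0

Standard error: SE = √(s₁²/n₁ + s₂²/n₂)
= √(10²/30 + 10²/50)
= √(3.333333 + 2.000000)
= 2.309401

For 95% confidence, z* = 1.96 (from standard normal table)
Margin of error: E = z* × SE = 1.96 × 2.309401 = 4.5264

Z-interval: (x̄₁ - x̄₂) ± E = 0 ± 4.5264 = (-4.5264, 4.5264)

Rounded to 2 decimal places:

(-4.53, 4.53)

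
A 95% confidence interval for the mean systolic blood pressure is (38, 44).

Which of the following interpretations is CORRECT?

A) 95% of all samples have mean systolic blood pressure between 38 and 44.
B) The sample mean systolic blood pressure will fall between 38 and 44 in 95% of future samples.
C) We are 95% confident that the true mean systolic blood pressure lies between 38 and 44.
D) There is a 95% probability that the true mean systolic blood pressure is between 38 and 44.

A confidence interval represents our confidence in the procedure, not a probability statement about the parameter.

Key concept: If we repeated this sampling process many times and computed a 95% CI each time, about 95% of those intervals would contain the true population parameter.

For this specific interval (38, 44):
- Midpoint (point estimate): 41
- Margin of error: 3

The correct interpretation is the one stating confidence that the true parameter lies in the interval — option C.

C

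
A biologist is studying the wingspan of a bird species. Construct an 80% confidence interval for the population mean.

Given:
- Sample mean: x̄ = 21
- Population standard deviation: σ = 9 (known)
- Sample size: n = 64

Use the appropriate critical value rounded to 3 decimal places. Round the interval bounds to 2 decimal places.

The population standard deviation σ is known, so use a z-interval (standard normal critical value).

For 80% confidence, z* = 1.282 (from standard normal table)

Standard error: SE = σ/√n = 9/√64 = 1.125000

Margin of error: E = z* × SE = 1.282 × 1.125000 = 1.4423

Z-interval: x̄ ± E = 21 ± 1.4423 = (19.5577, 22.4423)

Rounded to 2 decimal places:

(19.56, 22.44)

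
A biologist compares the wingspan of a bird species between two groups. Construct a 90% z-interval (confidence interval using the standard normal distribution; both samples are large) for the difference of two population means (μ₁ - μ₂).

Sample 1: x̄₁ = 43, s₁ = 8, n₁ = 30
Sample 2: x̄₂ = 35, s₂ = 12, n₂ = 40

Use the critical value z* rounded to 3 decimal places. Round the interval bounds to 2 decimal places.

Both samples are large (n₁ = 30 ≥ 30, n₂ = 40 ≥ 30), so a z-interval for the difference of means applies.

Point estimate: x̄₁ - x̄₂ = 43 - 35 = 8

Standard error: SE = √(s₁²/n₁ + s₂²/n₂)
= √(8²/30 + 12²/40)
= √(2.133333 + 3.600000)
= 2.394438

For 90% confidence, z* = 1.645 (from standard normal table)
Margin of error: E = z* × SE = 1.645 × 2.394438 = 3.9389

Z-interval: (x̄₁ - x̄₂) ± E = 8 ± 3.9389 = (4.0611, 11.9389)

Rounded to 2 decimal places:

(4.06, 11.94)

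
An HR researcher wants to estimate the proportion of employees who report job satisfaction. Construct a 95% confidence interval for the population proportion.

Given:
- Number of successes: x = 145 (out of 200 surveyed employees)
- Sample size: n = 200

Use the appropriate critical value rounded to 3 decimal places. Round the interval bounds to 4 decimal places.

Sample proportion: p̂ = 145/200 = 0.725000

Check conditions for normal approximation:
  np̂ = 145 ≥ 10 ✓
  n(1-p̂) = 55 ≥ 10 ✓

The sample is large enough, so use a z-interval (normal approximation) for the proportion.

For 95% confidence, z* = 1.96 (from standard normal table)

Standard error: SE = √(p̂(1-p̂)/n) = √(0.725000×0.275000/200) = 0.03157333

Margin of error: E = z* × SE = 1.96 × 0.03157333 = 0.061884

Z-interval: p̂ ± E = 0.725000 ± 0.061884 = (0.663116, 0.786884)

Rounded to 4 decimal places:

(0.6631, 0.7869)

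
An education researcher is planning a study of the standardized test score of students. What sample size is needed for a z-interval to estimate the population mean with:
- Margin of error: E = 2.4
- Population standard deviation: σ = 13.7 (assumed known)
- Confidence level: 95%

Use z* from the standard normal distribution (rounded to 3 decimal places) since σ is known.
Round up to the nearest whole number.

Using z* since population σ is known (z-interval formula).

For 95% confidence, z* = 1.96 (from standard normal table)

Sample size formula for z-interval: n = (z*σ/E)²

n = (1.96 × 13.7 / 2.4)²
  = (11.188333)²
  = 125.1788

Round up to the nearest whole number: n = 126

126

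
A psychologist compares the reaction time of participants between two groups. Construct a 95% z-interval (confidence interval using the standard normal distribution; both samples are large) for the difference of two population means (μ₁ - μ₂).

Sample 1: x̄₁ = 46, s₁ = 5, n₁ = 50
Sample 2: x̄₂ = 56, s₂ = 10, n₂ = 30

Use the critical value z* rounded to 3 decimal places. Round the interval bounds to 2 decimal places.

Both samples are large (n₁ = 50 ≥ 30, n₂ = 30 ≥ 30), so a z-interval for the difference of means applies.

Point estimate: x̄₁ - x̄₂ = 46 - 56 = -10

Standard error: SE = √(s₁²/n₁ + s₂²/n₂)
= √(5²/50 + 10²/30)
= √(0.500000 + 3.333333)
= 1.957890

For 95% confidence, z* = 1.96 (from standard normal table)
Margin of error: E = z* × SE = 1.96 × 1.957890 = 3.8375

Z-interval: (x̄₁ - x̄₂) ± E = -10 ± 3.8375 = (-13.8375, -6.1625)

Rounded to 2 decimal places:

(-13.84, -6.16)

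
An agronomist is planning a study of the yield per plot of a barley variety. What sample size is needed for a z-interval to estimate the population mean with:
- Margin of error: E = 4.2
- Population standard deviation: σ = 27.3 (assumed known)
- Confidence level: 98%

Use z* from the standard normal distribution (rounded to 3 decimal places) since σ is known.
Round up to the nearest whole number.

Using z* since population σ is known (z-interval formula).

For 98% confidence, z* = 2.326 (from standard normal table)

Sample size formula for z-interval: n = (z*σ/E)²

n = (2.326 × 27.3 / 4.2)²
  = (15.119000)²
  = 228.5842

Round up to the nearest whole number: n = 229

229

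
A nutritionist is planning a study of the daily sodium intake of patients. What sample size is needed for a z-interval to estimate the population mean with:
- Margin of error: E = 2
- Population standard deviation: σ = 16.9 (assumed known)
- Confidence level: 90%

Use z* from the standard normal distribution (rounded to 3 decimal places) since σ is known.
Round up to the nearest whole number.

Using z* since population σ is known (z-interval formula).

For 90% confidence, z* = 1.645 (from standard normal table)

Sample size formula for z-interval: n = (z*σ/E)²

n = (1.645 × 16.9 / 2)²
  = (13.900250)²
  = 193.2170

Round up to the nearest whole number: n = 194

194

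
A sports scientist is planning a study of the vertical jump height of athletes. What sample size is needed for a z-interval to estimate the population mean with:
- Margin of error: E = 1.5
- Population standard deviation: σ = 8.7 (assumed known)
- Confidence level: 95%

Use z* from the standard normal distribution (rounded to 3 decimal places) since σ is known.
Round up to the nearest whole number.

Using z* since population σ is known (z-interval formula).

For 95% confidence, z* = 1.96 (from standard normal table)

Sample size formula for z-interval: n = (z*σ/E)²

n = (1.96 × 8.7 / 1.5)²
  = (11.368000)²
  = 129.2314

Round up to the nearest whole number: n = 130

130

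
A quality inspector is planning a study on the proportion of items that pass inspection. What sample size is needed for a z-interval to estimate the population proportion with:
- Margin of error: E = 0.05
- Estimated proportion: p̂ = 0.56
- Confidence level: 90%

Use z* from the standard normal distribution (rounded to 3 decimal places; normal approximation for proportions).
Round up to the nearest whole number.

Using z* for proportion z-interval (normal approximation).

For 90% confidence, z* = 1.645 (from standard normal table)

Sample size formula for proportion z-interval: n = z*²p̂(1-p̂)/E²

n = 1.645² × 0.56 × 0.44 / 0.05²
  = 2.706025 × 0.2464 / 0.0025
  = 266.7058

Round up to the nearest whole number: n = 267

267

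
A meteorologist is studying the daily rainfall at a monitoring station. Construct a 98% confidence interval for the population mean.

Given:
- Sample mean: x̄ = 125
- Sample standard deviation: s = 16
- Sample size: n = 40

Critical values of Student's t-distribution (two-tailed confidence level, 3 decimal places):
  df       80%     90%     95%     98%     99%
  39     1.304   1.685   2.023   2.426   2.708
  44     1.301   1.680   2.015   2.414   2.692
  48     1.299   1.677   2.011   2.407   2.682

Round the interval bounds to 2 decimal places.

The population standard deviation σ is unknown (only the sample standard deviation s is given), so use a t-interval with df = n - 1 = 40 - 1 = 39.

For 98% confidence with df = 39, t* = 2.426 (from t-table)

Standard error: SE = s/√n = 16/√40 = 2.529822

Margin of error: E = t* × SE = 2.426 × 2.529822 = 6.1373

T-interval: x̄ ± E = 125 ± 6.1373 = (118.8627, 131.1373)

Rounded to 2 decimal places:

(118.86, 131.14)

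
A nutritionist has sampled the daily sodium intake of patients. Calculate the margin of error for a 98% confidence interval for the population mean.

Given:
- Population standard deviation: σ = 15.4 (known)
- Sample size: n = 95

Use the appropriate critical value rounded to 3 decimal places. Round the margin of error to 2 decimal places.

The population standard deviation σ is known, so use the z-interval margin of error formula.

For 98% confidence, z* = 2.326 (from standard normal table)

Margin of error formula for z-interval: E = z* × σ/√n

E = 2.326 × 15.4/√95
  = 2.326 × 1.580007
  = 3.6751

Rounded to 2 decimal places:

3.68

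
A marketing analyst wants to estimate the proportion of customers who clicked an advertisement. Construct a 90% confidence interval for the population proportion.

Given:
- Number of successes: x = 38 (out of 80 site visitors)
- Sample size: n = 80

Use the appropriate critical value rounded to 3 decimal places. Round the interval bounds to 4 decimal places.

Sample proportion: p̂ = 38/80 = 0.475000

Check conditions for normal approximation:
  np̂ = 38 ≥ 10 ✓
  n(1-p̂) = 42 ≥ 10 ✓

The sample is large enough, so use a z-interval (normal approximation) for the proportion.

For 90% confidence, z* = 1.645 (from standard normal table)

Standard error: SE = √(p̂(1-p̂)/n) = √(0.475000×0.525000/80) = 0.05583178

Margin of error: E = z* × SE = 1.645 × 0.05583178 = 0.091843

Z-interval: p̂ ± E = 0.475000 ± 0.091843 = (0.383157, 0.566843)

Rounded to 4 decimal places:

(0.3832, 0.5668)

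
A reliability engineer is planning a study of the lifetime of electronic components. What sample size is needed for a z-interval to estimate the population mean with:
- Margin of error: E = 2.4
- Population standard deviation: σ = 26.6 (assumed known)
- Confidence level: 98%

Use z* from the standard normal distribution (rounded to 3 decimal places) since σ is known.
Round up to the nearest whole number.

Using z* since population σ is known (z-interval formula).

For 98% confidence, z* = 2.326 (from standard normal table)

Sample size formula for z-interval: n = (z*σ/E)²

n = (2.326 × 26.6 / 2.4)²
  = (25.779833)²
  = 664.5998

Round up to the nearest whole number: n = 665

665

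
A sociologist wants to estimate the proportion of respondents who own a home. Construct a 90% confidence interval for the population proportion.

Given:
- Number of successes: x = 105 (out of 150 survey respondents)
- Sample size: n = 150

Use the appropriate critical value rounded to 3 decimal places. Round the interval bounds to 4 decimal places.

Sample proportion: p̂ = 105/150 = 0.7000000

Check conditions for normal approximation:
  np̂ = 105 ≥ 10 ✓
  n(1-p̂) = 45 ≥ 10 ✓

The sample is large enough, so use a z-interval (normal approximation) for the proportion.

For 90% confidence, z* = 1.645 (from standard normal table)

Standard error: SE = √(p̂(1-p̂)/n) = √(0.7000000×0.3000000/150) = 0.037416574

Margin of error: E = z* × SE = 1.645 × 0.037416574 = 0.0615503

Z-interval: p̂ ± E = 0.7000000 ± 0.0615503 = (0.6384497, 0.7615503)

Rounded to 4 decimal places:

(0.6384, 0.7616)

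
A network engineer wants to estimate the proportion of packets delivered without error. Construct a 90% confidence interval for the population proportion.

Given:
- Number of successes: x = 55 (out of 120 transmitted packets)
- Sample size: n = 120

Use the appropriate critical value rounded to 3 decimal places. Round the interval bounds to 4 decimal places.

Sample proportion: p̂ = 55/120 = 0.458333

Check conditions for normal approximation:
  np̂ = 55 ≥ 10 ✓
  n(1-p̂) = 65 ≥ 10 ✓

The sample is large enough, so use a z-interval (normal approximation) for the proportion.

For 90% confidence, z* = 1.645 (from standard normal table)

Standard error: SE = √(p̂(1-p̂)/n) = √(0.458333×0.541667/120) = 0.04548479

Margin of error: E = z* × SE = 1.645 × 0.04548479 = 0.074822

Z-interval: p̂ ± E = 0.458333 ± 0.074822 = (0.383511, 0.533156)

Rounded to 4 decimal places:

(0.3835, 0.5332)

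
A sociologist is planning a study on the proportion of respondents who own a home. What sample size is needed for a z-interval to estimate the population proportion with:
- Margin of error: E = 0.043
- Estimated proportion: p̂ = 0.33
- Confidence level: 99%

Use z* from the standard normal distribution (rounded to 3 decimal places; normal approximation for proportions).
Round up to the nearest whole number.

Using z* for proportion z-interval (normal approximation).

For 99% confidence, z* = 2.576 (from standard normal table)

Sample size formula for proportion z-interval: n = z*²p̂(1-p̂)/E²

n = 2.576² × 0.33 × 0.67 / 0.043²
  = 6.635776 × 0.2211 / 0.001849
  = 793.4938

Round up to the nearest whole number: n = 794

794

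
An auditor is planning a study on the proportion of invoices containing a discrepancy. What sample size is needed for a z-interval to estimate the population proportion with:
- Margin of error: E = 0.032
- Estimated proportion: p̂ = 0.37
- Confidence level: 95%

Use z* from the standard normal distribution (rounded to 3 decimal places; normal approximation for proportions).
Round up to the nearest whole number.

Using z* for proportion z-interval (normal approximation).

For 95% confidence, z* = 1.96 (from standard normal table)

Sample size formula for proportion z-interval: n = z*²p̂(1-p̂)/E²

n = 1.96² × 0.37 × 0.63 / 0.032²
  = 3.8416 × 0.2331 / 0.001024
  = 874.4892

Round up to the nearest whole number: n = 875

875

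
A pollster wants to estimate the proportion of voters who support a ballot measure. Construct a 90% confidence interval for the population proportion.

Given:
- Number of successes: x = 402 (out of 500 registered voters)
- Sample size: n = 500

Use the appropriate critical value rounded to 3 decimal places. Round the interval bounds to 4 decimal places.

Sample proportion: p̂ = 402/500 = 0.804000

Check conditions for normal approximation:
  np̂ = 402 ≥ 10 ✓
  n(1-p̂) = 98 ≥ 10 ✓

The sample is large enough, so use a z-interval (normal approximation) for the proportion.

For 90% confidence, z* = 1.645 (from standard normal table)

Standard error: SE = √(p̂(1-p̂)/n) = √(0.804000×0.196000/500) = 0.01775297

Margin of error: E = z* × SE = 1.645 × 0.01775297 = 0.029204

Z-interval: p̂ ± E = 0.804000 ± 0.029204 = (0.774796, 0.833204)

Rounded to 4 decimal places:

(0.7748, 0.8332)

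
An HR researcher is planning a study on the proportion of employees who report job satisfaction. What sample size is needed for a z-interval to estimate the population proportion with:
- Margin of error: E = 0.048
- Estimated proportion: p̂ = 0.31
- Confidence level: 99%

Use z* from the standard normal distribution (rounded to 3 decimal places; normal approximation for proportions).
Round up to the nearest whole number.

Using z* for proportion z-interval (normal approximation).

For 99% confidence, z* = 2.576 (from standard normal table)

Sample size formula for proportion z-interval: n = z*²p̂(1-p̂)/E²

n = 2.576² × 0.31 × 0.69 / 0.048²
  = 6.635776 × 0.2139 / 0.002304
  = 616.0558

Round up to the nearest whole number: n = 617

617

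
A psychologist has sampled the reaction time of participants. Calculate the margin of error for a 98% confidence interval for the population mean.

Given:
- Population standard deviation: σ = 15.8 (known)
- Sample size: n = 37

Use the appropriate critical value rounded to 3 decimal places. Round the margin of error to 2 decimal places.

The population standard deviation σ is known, so use the z-interval margin of error formula.

For 98% confidence, z* = 2.326 (from standard normal table)

Margin of error formula for z-interval: E = z* × σ/√n

E = 2.326 × 15.8/√37
  = 2.326 × 2.597504
  = 6.0418

Rounded to 2 decimal places:

6.04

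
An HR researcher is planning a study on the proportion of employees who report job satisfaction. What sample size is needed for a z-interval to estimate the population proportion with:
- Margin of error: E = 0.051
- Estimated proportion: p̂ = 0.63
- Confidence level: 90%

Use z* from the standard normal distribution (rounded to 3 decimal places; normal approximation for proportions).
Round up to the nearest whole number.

Using z* for proportion z-interval (normal approximation).

For 90% confidence, z* = 1.645 (from standard normal table)

Sample size formula for proportion z-interval: n = z*²p̂(1-p̂)/E²

n = 1.645² × 0.63 × 0.37 / 0.051²
  = 2.706025 × 0.2331 / 0.002601
  = 242.5123

Round up to the nearest whole number: n = 243

243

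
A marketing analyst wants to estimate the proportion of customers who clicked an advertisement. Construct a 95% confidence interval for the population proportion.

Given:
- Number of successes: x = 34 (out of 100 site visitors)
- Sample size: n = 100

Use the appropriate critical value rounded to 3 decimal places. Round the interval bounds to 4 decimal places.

Sample proportion: p̂ = 34/100 = 0.340000

Check conditions for normal approximation:
  np̂ = 34 ≥ 10 ✓
  n(1-p̂) = 66 ≥ 10 ✓

The sample is large enough, so use a z-interval (normal approximation) for the proportion.

For 95% confidence, z* = 1.96 (from standard normal table)

Standard error: SE = √(p̂(1-p̂)/n) = √(0.340000×0.660000/100) = 0.04737088

Margin of error: E = z* × SE = 1.96 × 0.04737088 = 0.092847

Z-interval: p̂ ± E = 0.340000 ± 0.092847 = (0.247153, 0.432847)

Rounded to 4 decimal places:

(0.2472, 0.4328)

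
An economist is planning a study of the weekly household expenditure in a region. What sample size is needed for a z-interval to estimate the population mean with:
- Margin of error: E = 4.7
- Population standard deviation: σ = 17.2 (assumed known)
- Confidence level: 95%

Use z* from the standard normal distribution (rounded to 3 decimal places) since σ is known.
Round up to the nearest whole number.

Using z* since population σ is known (z-interval formula).

For 95% confidence, z* = 1.96 (from standard normal table)

Sample size formula for z-interval: n = (z*σ/E)²

n = (1.96 × 17.2 / 4.7)²
  = (7.172766)²
  = 51.4486

Round up to the nearest whole number: n = 52

52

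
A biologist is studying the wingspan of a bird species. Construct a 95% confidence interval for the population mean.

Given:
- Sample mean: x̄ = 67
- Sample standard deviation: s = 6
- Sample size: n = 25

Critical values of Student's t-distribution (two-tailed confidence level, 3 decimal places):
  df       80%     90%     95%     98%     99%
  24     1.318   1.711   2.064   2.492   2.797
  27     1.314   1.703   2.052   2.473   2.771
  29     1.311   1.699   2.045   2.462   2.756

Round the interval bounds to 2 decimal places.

The population standard deviation σ is unknown (only the sample standard deviation s is given), so use a t-interval with df = n - 1 = 25 - 1 = 24.

For 95% confidence with df = 24, t* = 2.064 (from t-table)

Standard error: SE = s/√n = 6/√25 = 1.200000

Margin of error: E = t* × SE = 2.064 × 1.200000 = 2.4768

T-interval: x̄ ± E = 67 ± 2.4768 = (64.5232, 69.4768)

Rounded to 2 decimal places:

(64.52, 69.48)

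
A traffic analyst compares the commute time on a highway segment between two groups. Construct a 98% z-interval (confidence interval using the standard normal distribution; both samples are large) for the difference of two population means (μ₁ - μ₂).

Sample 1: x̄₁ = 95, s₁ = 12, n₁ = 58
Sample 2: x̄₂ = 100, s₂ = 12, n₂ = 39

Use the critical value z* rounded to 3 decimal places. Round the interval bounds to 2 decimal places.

Both samples are large (n₁ = 58 ≥ 30, n₂ = 39 ≥ 30), so a z-interval for the difference of means applies.

Point estimate: x̄₁ - x̄₂ = 95 - 100 = -5

Standard error: SE = √(s₁²/n₁ + s₂²/n₂)
= √(12²/58 + 12²/39)
= √(2.482759 + 3.692308)
= 2.484968

For 98% confidence, z* = 2.326 (from standard normal table)
Margin of error: E = z* × SE = 2.326 × 2.484968 = 5.7800

Z-interval: (x̄₁ - x̄₂) ± E = -5 ± 5.7800 = (-10.7800, 0.7800)

Rounded to 2 decimal places:

(-10.78, 0.78)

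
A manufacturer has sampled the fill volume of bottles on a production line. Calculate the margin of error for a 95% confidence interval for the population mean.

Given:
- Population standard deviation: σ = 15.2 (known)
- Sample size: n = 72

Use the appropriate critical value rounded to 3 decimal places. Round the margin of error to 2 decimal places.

The population standard deviation σ is known, so use the z-interval margin of error formula.

For 95% confidence, z* = 1.96 (from standard normal table)

Margin of error formula for z-interval: E = z* × σ/√n

E = 1.96 × 15.2/√72
  = 1.96 × 1.791337
  = 3.5110

Rounded to 2 decimal places:

3.51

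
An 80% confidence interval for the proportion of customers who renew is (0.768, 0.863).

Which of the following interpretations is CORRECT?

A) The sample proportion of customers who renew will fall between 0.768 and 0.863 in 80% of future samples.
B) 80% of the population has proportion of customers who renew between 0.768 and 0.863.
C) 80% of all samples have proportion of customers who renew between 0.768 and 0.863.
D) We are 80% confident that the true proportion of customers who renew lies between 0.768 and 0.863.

A confidence interval represents our confidence in the procedure, not a probability statement about the parameter.

Key concept: If we repeated this sampling process many times and computed an 80% CI each time, about 80% of those intervals would contain the true population parameter.

For this specific interval (0.768, 0.863):
- Midpoint (point estimate): 0.8155
- Margin of error: 0.0475

The correct interpretation is the one stating confidence that the true parameter lies in the interval — option D.

D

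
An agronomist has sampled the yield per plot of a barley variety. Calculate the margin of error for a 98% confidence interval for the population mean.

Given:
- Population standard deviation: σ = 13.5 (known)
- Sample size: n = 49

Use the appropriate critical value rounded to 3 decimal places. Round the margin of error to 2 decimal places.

The population standard deviation σ is known, so use the z-interval margin of error formula.

For 98% confidence, z* = 2.326 (from standard normal table)

Margin of error formula for z-interval: E = z* × σ/√n

E = 2.326 × 13.5/√49
  = 2.326 × 1.928571
  = 4.4859

Rounded to 2 decimal places:

4.49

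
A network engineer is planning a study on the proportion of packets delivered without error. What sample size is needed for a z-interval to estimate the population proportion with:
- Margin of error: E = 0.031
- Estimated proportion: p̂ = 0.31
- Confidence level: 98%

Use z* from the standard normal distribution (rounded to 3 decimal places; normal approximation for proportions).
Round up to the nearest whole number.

Using z* for proportion z-interval (normal approximation).

For 98% confidence, z* = 2.326 (from standard normal table)

Sample size formula for proportion z-interval: n = z*²p̂(1-p̂)/E²

n = 2.326² × 0.31 × 0.69 / 0.031²
  = 5.410276 × 0.2139 / 0.000961
  = 1204.2227

Round up to the nearest whole number: n = 1205

1205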